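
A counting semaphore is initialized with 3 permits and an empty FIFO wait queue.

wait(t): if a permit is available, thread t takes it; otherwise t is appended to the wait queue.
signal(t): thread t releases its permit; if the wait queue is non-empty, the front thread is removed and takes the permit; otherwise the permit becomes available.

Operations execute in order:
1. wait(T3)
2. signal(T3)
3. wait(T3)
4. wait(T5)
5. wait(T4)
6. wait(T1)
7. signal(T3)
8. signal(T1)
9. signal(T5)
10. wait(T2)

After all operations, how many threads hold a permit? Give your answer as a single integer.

Answer: 2

Derivation:
Step 1: wait(T3) -> count=2 queue=[] holders={T3}
Step 2: signal(T3) -> count=3 queue=[] holders={none}
Step 3: wait(T3) -> count=2 queue=[] holders={T3}
Step 4: wait(T5) -> count=1 queue=[] holders={T3,T5}
Step 5: wait(T4) -> count=0 queue=[] holders={T3,T4,T5}
Step 6: wait(T1) -> count=0 queue=[T1] holders={T3,T4,T5}
Step 7: signal(T3) -> count=0 queue=[] holders={T1,T4,T5}
Step 8: signal(T1) -> count=1 queue=[] holders={T4,T5}
Step 9: signal(T5) -> count=2 queue=[] holders={T4}
Step 10: wait(T2) -> count=1 queue=[] holders={T2,T4}
Final holders: {T2,T4} -> 2 thread(s)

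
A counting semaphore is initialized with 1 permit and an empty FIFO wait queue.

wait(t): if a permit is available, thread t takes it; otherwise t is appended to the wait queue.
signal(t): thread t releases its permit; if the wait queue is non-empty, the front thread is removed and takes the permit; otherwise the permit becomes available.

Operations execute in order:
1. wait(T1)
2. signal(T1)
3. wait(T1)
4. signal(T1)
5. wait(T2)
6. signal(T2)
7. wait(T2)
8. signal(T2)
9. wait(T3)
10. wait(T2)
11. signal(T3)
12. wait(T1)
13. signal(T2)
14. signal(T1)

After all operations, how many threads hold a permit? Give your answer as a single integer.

Step 1: wait(T1) -> count=0 queue=[] holders={T1}
Step 2: signal(T1) -> count=1 queue=[] holders={none}
Step 3: wait(T1) -> count=0 queue=[] holders={T1}
Step 4: signal(T1) -> count=1 queue=[] holders={none}
Step 5: wait(T2) -> count=0 queue=[] holders={T2}
Step 6: signal(T2) -> count=1 queue=[] holders={none}
Step 7: wait(T2) -> count=0 queue=[] holders={T2}
Step 8: signal(T2) -> count=1 queue=[] holders={none}
Step 9: wait(T3) -> count=0 queue=[] holders={T3}
Step 10: wait(T2) -> count=0 queue=[T2] holders={T3}
Step 11: signal(T3) -> count=0 queue=[] holders={T2}
Step 12: wait(T1) -> count=0 queue=[T1] holders={T2}
Step 13: signal(T2) -> count=0 queue=[] holders={T1}
Step 14: signal(T1) -> count=1 queue=[] holders={none}
Final holders: {none} -> 0 thread(s)

Answer: 0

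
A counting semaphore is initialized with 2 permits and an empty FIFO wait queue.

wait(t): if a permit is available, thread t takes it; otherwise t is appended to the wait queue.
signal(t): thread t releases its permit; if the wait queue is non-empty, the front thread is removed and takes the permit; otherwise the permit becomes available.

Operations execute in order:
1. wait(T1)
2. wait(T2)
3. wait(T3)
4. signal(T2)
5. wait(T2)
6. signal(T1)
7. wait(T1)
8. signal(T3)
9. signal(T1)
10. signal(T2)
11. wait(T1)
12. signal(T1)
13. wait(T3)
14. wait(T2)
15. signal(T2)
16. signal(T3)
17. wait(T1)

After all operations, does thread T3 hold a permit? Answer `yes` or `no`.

Step 1: wait(T1) -> count=1 queue=[] holders={T1}
Step 2: wait(T2) -> count=0 queue=[] holders={T1,T2}
Step 3: wait(T3) -> count=0 queue=[T3] holders={T1,T2}
Step 4: signal(T2) -> count=0 queue=[] holders={T1,T3}
Step 5: wait(T2) -> count=0 queue=[T2] holders={T1,T3}
Step 6: signal(T1) -> count=0 queue=[] holders={T2,T3}
Step 7: wait(T1) -> count=0 queue=[T1] holders={T2,T3}
Step 8: signal(T3) -> count=0 queue=[] holders={T1,T2}
Step 9: signal(T1) -> count=1 queue=[] holders={T2}
Step 10: signal(T2) -> count=2 queue=[] holders={none}
Step 11: wait(T1) -> count=1 queue=[] holders={T1}
Step 12: signal(T1) -> count=2 queue=[] holders={none}
Step 13: wait(T3) -> count=1 queue=[] holders={T3}
Step 14: wait(T2) -> count=0 queue=[] holders={T2,T3}
Step 15: signal(T2) -> count=1 queue=[] holders={T3}
Step 16: signal(T3) -> count=2 queue=[] holders={none}
Step 17: wait(T1) -> count=1 queue=[] holders={T1}
Final holders: {T1} -> T3 not in holders

Answer: no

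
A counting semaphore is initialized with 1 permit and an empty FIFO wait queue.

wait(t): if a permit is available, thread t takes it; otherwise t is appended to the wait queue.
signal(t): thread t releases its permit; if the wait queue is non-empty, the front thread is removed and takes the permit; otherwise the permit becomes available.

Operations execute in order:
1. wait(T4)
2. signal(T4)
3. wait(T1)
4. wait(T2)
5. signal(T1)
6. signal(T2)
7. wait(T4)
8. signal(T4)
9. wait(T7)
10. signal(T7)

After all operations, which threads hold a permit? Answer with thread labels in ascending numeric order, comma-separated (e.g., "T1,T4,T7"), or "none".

Answer: none

Derivation:
Step 1: wait(T4) -> count=0 queue=[] holders={T4}
Step 2: signal(T4) -> count=1 queue=[] holders={none}
Step 3: wait(T1) -> count=0 queue=[] holders={T1}
Step 4: wait(T2) -> count=0 queue=[T2] holders={T1}
Step 5: signal(T1) -> count=0 queue=[] holders={T2}
Step 6: signal(T2) -> count=1 queue=[] holders={none}
Step 7: wait(T4) -> count=0 queue=[] holders={T4}
Step 8: signal(T4) -> count=1 queue=[] holders={none}
Step 9: wait(T7) -> count=0 queue=[] holders={T7}
Step 10: signal(T7) -> count=1 queue=[] holders={none}
Final holders: none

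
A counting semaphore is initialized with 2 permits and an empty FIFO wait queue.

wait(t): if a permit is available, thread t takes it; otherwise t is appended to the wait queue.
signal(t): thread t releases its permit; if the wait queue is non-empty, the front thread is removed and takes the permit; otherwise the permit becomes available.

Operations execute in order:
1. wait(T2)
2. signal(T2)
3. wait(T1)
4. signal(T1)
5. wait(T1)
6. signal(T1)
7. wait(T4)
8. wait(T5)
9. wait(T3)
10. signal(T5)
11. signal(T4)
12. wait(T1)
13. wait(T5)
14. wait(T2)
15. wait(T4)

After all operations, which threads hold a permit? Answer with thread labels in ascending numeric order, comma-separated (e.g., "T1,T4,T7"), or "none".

Answer: T1,T3

Derivation:
Step 1: wait(T2) -> count=1 queue=[] holders={T2}
Step 2: signal(T2) -> count=2 queue=[] holders={none}
Step 3: wait(T1) -> count=1 queue=[] holders={T1}
Step 4: signal(T1) -> count=2 queue=[] holders={none}
Step 5: wait(T1) -> count=1 queue=[] holders={T1}
Step 6: signal(T1) -> count=2 queue=[] holders={none}
Step 7: wait(T4) -> count=1 queue=[] holders={T4}
Step 8: wait(T5) -> count=0 queue=[] holders={T4,T5}
Step 9: wait(T3) -> count=0 queue=[T3] holders={T4,T5}
Step 10: signal(T5) -> count=0 queue=[] holders={T3,T4}
Step 11: signal(T4) -> count=1 queue=[] holders={T3}
Step 12: wait(T1) -> count=0 queue=[] holders={T1,T3}
Step 13: wait(T5) -> count=0 queue=[T5] holders={T1,T3}
Step 14: wait(T2) -> count=0 queue=[T5,T2] holders={T1,T3}
Step 15: wait(T4) -> count=0 queue=[T5,T2,T4] holders={T1,T3}
Final holders: T1,T3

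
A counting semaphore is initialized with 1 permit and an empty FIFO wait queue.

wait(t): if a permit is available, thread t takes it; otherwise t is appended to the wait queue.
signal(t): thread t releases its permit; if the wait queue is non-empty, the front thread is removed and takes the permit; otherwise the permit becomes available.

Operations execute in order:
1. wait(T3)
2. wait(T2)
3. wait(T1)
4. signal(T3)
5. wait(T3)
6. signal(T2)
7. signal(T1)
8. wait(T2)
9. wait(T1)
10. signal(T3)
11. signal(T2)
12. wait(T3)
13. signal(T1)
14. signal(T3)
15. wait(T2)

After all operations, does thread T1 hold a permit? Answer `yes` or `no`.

Answer: no

Derivation:
Step 1: wait(T3) -> count=0 queue=[] holders={T3}
Step 2: wait(T2) -> count=0 queue=[T2] holders={T3}
Step 3: wait(T1) -> count=0 queue=[T2,T1] holders={T3}
Step 4: signal(T3) -> count=0 queue=[T1] holders={T2}
Step 5: wait(T3) -> count=0 queue=[T1,T3] holders={T2}
Step 6: signal(T2) -> count=0 queue=[T3] holders={T1}
Step 7: signal(T1) -> count=0 queue=[] holders={T3}
Step 8: wait(T2) -> count=0 queue=[T2] holders={T3}
Step 9: wait(T1) -> count=0 queue=[T2,T1] holders={T3}
Step 10: signal(T3) -> count=0 queue=[T1] holders={T2}
Step 11: signal(T2) -> count=0 queue=[] holders={T1}
Step 12: wait(T3) -> count=0 queue=[T3] holders={T1}
Step 13: signal(T1) -> count=0 queue=[] holders={T3}
Step 14: signal(T3) -> count=1 queue=[] holders={none}
Step 15: wait(T2) -> count=0 queue=[] holders={T2}
Final holders: {T2} -> T1 not in holders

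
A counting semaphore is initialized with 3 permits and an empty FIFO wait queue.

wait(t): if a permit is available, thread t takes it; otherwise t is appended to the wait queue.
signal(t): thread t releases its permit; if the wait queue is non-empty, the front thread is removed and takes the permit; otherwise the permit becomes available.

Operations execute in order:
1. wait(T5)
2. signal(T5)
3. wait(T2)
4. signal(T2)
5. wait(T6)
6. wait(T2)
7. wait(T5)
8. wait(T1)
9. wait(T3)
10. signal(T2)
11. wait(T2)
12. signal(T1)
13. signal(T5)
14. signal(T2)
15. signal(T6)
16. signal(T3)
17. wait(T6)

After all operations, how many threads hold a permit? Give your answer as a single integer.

Answer: 1

Derivation:
Step 1: wait(T5) -> count=2 queue=[] holders={T5}
Step 2: signal(T5) -> count=3 queue=[] holders={none}
Step 3: wait(T2) -> count=2 queue=[] holders={T2}
Step 4: signal(T2) -> count=3 queue=[] holders={none}
Step 5: wait(T6) -> count=2 queue=[] holders={T6}
Step 6: wait(T2) -> count=1 queue=[] holders={T2,T6}
Step 7: wait(T5) -> count=0 queue=[] holders={T2,T5,T6}
Step 8: wait(T1) -> count=0 queue=[T1] holders={T2,T5,T6}
Step 9: wait(T3) -> count=0 queue=[T1,T3] holders={T2,T5,T6}
Step 10: signal(T2) -> count=0 queue=[T3] holders={T1,T5,T6}
Step 11: wait(T2) -> count=0 queue=[T3,T2] holders={T1,T5,T6}
Step 12: signal(T1) -> count=0 queue=[T2] holders={T3,T5,T6}
Step 13: signal(T5) -> count=0 queue=[] holders={T2,T3,T6}
Step 14: signal(T2) -> count=1 queue=[] holders={T3,T6}
Step 15: signal(T6) -> count=2 queue=[] holders={T3}
Step 16: signal(T3) -> count=3 queue=[] holders={none}
Step 17: wait(T6) -> count=2 queue=[] holders={T6}
Final holders: {T6} -> 1 thread(s)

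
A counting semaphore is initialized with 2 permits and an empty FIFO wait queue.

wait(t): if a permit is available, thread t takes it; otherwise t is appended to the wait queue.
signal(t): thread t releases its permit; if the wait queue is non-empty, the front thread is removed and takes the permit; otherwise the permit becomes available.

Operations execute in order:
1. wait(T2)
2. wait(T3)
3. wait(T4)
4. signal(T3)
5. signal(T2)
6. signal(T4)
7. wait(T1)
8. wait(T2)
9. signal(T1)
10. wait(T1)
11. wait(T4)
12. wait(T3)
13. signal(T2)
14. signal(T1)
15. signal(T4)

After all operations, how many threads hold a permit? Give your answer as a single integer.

Answer: 1

Derivation:
Step 1: wait(T2) -> count=1 queue=[] holders={T2}
Step 2: wait(T3) -> count=0 queue=[] holders={T2,T3}
Step 3: wait(T4) -> count=0 queue=[T4] holders={T2,T3}
Step 4: signal(T3) -> count=0 queue=[] holders={T2,T4}
Step 5: signal(T2) -> count=1 queue=[] holders={T4}
Step 6: signal(T4) -> count=2 queue=[] holders={none}
Step 7: wait(T1) -> count=1 queue=[] holders={T1}
Step 8: wait(T2) -> count=0 queue=[] holders={T1,T2}
Step 9: signal(T1) -> count=1 queue=[] holders={T2}
Step 10: wait(T1) -> count=0 queue=[] holders={T1,T2}
Step 11: wait(T4) -> count=0 queue=[T4] holders={T1,T2}
Step 12: wait(T3) -> count=0 queue=[T4,T3] holders={T1,T2}
Step 13: signal(T2) -> count=0 queue=[T3] holders={T1,T4}
Step 14: signal(T1) -> count=0 queue=[] holders={T3,T4}
Step 15: signal(T4) -> count=1 queue=[] holders={T3}
Final holders: {T3} -> 1 thread(s)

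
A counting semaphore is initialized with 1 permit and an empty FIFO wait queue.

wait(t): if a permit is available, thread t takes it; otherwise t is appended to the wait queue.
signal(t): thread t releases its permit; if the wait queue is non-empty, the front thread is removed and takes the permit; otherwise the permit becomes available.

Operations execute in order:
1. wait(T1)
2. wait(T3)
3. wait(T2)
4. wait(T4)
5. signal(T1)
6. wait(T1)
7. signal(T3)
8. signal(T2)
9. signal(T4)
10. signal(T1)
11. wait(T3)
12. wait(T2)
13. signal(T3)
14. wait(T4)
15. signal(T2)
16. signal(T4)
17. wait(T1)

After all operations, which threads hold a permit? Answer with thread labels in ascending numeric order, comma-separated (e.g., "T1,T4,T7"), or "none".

Step 1: wait(T1) -> count=0 queue=[] holders={T1}
Step 2: wait(T3) -> count=0 queue=[T3] holders={T1}
Step 3: wait(T2) -> count=0 queue=[T3,T2] holders={T1}
Step 4: wait(T4) -> count=0 queue=[T3,T2,T4] holders={T1}
Step 5: signal(T1) -> count=0 queue=[T2,T4] holders={T3}
Step 6: wait(T1) -> count=0 queue=[T2,T4,T1] holders={T3}
Step 7: signal(T3) -> count=0 queue=[T4,T1] holders={T2}
Step 8: signal(T2) -> count=0 queue=[T1] holders={T4}
Step 9: signal(T4) -> count=0 queue=[] holders={T1}
Step 10: signal(T1) -> count=1 queue=[] holders={none}
Step 11: wait(T3) -> count=0 queue=[] holders={T3}
Step 12: wait(T2) -> count=0 queue=[T2] holders={T3}
Step 13: signal(T3) -> count=0 queue=[] holders={T2}
Step 14: wait(T4) -> count=0 queue=[T4] holders={T2}
Step 15: signal(T2) -> count=0 queue=[] holders={T4}
Step 16: signal(T4) -> count=1 queue=[] holders={none}
Step 17: wait(T1) -> count=0 queue=[] holders={T1}
Final holders: T1

Answer: T1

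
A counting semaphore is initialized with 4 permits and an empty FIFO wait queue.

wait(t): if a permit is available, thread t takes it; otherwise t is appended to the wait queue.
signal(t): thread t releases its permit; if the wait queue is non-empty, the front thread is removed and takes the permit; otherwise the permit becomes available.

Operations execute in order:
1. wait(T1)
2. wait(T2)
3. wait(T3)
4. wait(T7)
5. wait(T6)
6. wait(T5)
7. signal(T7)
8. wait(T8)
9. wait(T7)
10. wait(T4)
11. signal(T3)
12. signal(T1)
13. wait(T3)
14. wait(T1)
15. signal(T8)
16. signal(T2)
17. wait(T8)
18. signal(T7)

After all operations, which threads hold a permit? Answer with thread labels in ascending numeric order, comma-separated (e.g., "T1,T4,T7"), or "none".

Step 1: wait(T1) -> count=3 queue=[] holders={T1}
Step 2: wait(T2) -> count=2 queue=[] holders={T1,T2}
Step 3: wait(T3) -> count=1 queue=[] holders={T1,T2,T3}
Step 4: wait(T7) -> count=0 queue=[] holders={T1,T2,T3,T7}
Step 5: wait(T6) -> count=0 queue=[T6] holders={T1,T2,T3,T7}
Step 6: wait(T5) -> count=0 queue=[T6,T5] holders={T1,T2,T3,T7}
Step 7: signal(T7) -> count=0 queue=[T5] holders={T1,T2,T3,T6}
Step 8: wait(T8) -> count=0 queue=[T5,T8] holders={T1,T2,T3,T6}
Step 9: wait(T7) -> count=0 queue=[T5,T8,T7] holders={T1,T2,T3,T6}
Step 10: wait(T4) -> count=0 queue=[T5,T8,T7,T4] holders={T1,T2,T3,T6}
Step 11: signal(T3) -> count=0 queue=[T8,T7,T4] holders={T1,T2,T5,T6}
Step 12: signal(T1) -> count=0 queue=[T7,T4] holders={T2,T5,T6,T8}
Step 13: wait(T3) -> count=0 queue=[T7,T4,T3] holders={T2,T5,T6,T8}
Step 14: wait(T1) -> count=0 queue=[T7,T4,T3,T1] holders={T2,T5,T6,T8}
Step 15: signal(T8) -> count=0 queue=[T4,T3,T1] holders={T2,T5,T6,T7}
Step 16: signal(T2) -> count=0 queue=[T3,T1] holders={T4,T5,T6,T7}
Step 17: wait(T8) -> count=0 queue=[T3,T1,T8] holders={T4,T5,T6,T7}
Step 18: signal(T7) -> count=0 queue=[T1,T8] holders={T3,T4,T5,T6}
Final holders: T3,T4,T5,T6

Answer: T3,T4,T5,T6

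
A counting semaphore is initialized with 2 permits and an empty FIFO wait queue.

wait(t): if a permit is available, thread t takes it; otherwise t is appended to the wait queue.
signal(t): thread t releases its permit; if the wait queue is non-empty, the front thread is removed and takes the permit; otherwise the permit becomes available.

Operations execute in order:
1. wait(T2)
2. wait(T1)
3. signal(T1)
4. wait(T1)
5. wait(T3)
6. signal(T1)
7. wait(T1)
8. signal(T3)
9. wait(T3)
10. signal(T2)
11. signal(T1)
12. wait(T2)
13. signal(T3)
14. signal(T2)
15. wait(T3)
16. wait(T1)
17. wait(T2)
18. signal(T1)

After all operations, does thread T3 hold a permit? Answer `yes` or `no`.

Answer: yes

Derivation:
Step 1: wait(T2) -> count=1 queue=[] holders={T2}
Step 2: wait(T1) -> count=0 queue=[] holders={T1,T2}
Step 3: signal(T1) -> count=1 queue=[] holders={T2}
Step 4: wait(T1) -> count=0 queue=[] holders={T1,T2}
Step 5: wait(T3) -> count=0 queue=[T3] holders={T1,T2}
Step 6: signal(T1) -> count=0 queue=[] holders={T2,T3}
Step 7: wait(T1) -> count=0 queue=[T1] holders={T2,T3}
Step 8: signal(T3) -> count=0 queue=[] holders={T1,T2}
Step 9: wait(T3) -> count=0 queue=[T3] holders={T1,T2}
Step 10: signal(T2) -> count=0 queue=[] holders={T1,T3}
Step 11: signal(T1) -> count=1 queue=[] holders={T3}
Step 12: wait(T2) -> count=0 queue=[] holders={T2,T3}
Step 13: signal(T3) -> count=1 queue=[] holders={T2}
Step 14: signal(T2) -> count=2 queue=[] holders={none}
Step 15: wait(T3) -> count=1 queue=[] holders={T3}
Step 16: wait(T1) -> count=0 queue=[] holders={T1,T3}
Step 17: wait(T2) -> count=0 queue=[T2] holders={T1,T3}
Step 18: signal(T1) -> count=0 queue=[] holders={T2,T3}
Final holders: {T2,T3} -> T3 in holders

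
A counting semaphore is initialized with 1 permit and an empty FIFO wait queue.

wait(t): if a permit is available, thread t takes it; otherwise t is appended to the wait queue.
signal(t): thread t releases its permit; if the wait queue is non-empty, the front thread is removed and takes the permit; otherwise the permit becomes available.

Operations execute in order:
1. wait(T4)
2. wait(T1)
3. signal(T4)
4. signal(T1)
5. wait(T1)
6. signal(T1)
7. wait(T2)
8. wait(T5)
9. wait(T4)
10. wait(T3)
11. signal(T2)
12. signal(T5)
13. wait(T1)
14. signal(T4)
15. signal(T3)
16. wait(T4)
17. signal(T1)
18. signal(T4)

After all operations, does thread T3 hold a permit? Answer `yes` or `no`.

Step 1: wait(T4) -> count=0 queue=[] holders={T4}
Step 2: wait(T1) -> count=0 queue=[T1] holders={T4}
Step 3: signal(T4) -> count=0 queue=[] holders={T1}
Step 4: signal(T1) -> count=1 queue=[] holders={none}
Step 5: wait(T1) -> count=0 queue=[] holders={T1}
Step 6: signal(T1) -> count=1 queue=[] holders={none}
Step 7: wait(T2) -> count=0 queue=[] holders={T2}
Step 8: wait(T5) -> count=0 queue=[T5] holders={T2}
Step 9: wait(T4) -> count=0 queue=[T5,T4] holders={T2}
Step 10: wait(T3) -> count=0 queue=[T5,T4,T3] holders={T2}
Step 11: signal(T2) -> count=0 queue=[T4,T3] holders={T5}
Step 12: signal(T5) -> count=0 queue=[T3] holders={T4}
Step 13: wait(T1) -> count=0 queue=[T3,T1] holders={T4}
Step 14: signal(T4) -> count=0 queue=[T1] holders={T3}
Step 15: signal(T3) -> count=0 queue=[] holders={T1}
Step 16: wait(T4) -> count=0 queue=[T4] holders={T1}
Step 17: signal(T1) -> count=0 queue=[] holders={T4}
Step 18: signal(T4) -> count=1 queue=[] holders={none}
Final holders: {none} -> T3 not in holders

Answer: no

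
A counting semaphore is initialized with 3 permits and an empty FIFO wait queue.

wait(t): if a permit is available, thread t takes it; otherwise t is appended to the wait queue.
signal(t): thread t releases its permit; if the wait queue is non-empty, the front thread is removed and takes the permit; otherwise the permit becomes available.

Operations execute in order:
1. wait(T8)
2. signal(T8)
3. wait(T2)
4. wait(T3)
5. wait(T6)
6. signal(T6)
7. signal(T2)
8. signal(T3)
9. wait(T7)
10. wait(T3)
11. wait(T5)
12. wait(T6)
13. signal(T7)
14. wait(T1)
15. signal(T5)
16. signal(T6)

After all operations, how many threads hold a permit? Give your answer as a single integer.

Answer: 2

Derivation:
Step 1: wait(T8) -> count=2 queue=[] holders={T8}
Step 2: signal(T8) -> count=3 queue=[] holders={none}
Step 3: wait(T2) -> count=2 queue=[] holders={T2}
Step 4: wait(T3) -> count=1 queue=[] holders={T2,T3}
Step 5: wait(T6) -> count=0 queue=[] holders={T2,T3,T6}
Step 6: signal(T6) -> count=1 queue=[] holders={T2,T3}
Step 7: signal(T2) -> count=2 queue=[] holders={T3}
Step 8: signal(T3) -> count=3 queue=[] holders={none}
Step 9: wait(T7) -> count=2 queue=[] holders={T7}
Step 10: wait(T3) -> count=1 queue=[] holders={T3,T7}
Step 11: wait(T5) -> count=0 queue=[] holders={T3,T5,T7}
Step 12: wait(T6) -> count=0 queue=[T6] holders={T3,T5,T7}
Step 13: signal(T7) -> count=0 queue=[] holders={T3,T5,T6}
Step 14: wait(T1) -> count=0 queue=[T1] holders={T3,T5,T6}
Step 15: signal(T5) -> count=0 queue=[] holders={T1,T3,T6}
Step 16: signal(T6) -> count=1 queue=[] holders={T1,T3}
Final holders: {T1,T3} -> 2 thread(s)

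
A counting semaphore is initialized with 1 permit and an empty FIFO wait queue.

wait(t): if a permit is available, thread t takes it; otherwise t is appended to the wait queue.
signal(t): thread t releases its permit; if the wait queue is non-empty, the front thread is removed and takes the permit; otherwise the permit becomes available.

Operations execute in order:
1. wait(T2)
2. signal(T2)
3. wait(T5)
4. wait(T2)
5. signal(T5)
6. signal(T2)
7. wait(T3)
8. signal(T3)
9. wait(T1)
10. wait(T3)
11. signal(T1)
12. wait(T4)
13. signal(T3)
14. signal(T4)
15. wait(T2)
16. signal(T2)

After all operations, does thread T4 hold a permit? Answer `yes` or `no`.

Step 1: wait(T2) -> count=0 queue=[] holders={T2}
Step 2: signal(T2) -> count=1 queue=[] holders={none}
Step 3: wait(T5) -> count=0 queue=[] holders={T5}
Step 4: wait(T2) -> count=0 queue=[T2] holders={T5}
Step 5: signal(T5) -> count=0 queue=[] holders={T2}
Step 6: signal(T2) -> count=1 queue=[] holders={none}
Step 7: wait(T3) -> count=0 queue=[] holders={T3}
Step 8: signal(T3) -> count=1 queue=[] holders={none}
Step 9: wait(T1) -> count=0 queue=[] holders={T1}
Step 10: wait(T3) -> count=0 queue=[T3] holders={T1}
Step 11: signal(T1) -> count=0 queue=[] holders={T3}
Step 12: wait(T4) -> count=0 queue=[T4] holders={T3}
Step 13: signal(T3) -> count=0 queue=[] holders={T4}
Step 14: signal(T4) -> count=1 queue=[] holders={none}
Step 15: wait(T2) -> count=0 queue=[] holders={T2}
Step 16: signal(T2) -> count=1 queue=[] holders={none}
Final holders: {none} -> T4 not in holders

Answer: no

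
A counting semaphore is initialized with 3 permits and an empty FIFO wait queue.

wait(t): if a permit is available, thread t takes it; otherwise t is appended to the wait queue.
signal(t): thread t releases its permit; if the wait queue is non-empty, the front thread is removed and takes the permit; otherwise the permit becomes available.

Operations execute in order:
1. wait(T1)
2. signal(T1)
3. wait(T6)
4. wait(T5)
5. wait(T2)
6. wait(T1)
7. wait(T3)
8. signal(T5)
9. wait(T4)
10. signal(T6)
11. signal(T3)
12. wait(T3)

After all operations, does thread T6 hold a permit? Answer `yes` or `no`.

Step 1: wait(T1) -> count=2 queue=[] holders={T1}
Step 2: signal(T1) -> count=3 queue=[] holders={none}
Step 3: wait(T6) -> count=2 queue=[] holders={T6}
Step 4: wait(T5) -> count=1 queue=[] holders={T5,T6}
Step 5: wait(T2) -> count=0 queue=[] holders={T2,T5,T6}
Step 6: wait(T1) -> count=0 queue=[T1] holders={T2,T5,T6}
Step 7: wait(T3) -> count=0 queue=[T1,T3] holders={T2,T5,T6}
Step 8: signal(T5) -> count=0 queue=[T3] holders={T1,T2,T6}
Step 9: wait(T4) -> count=0 queue=[T3,T4] holders={T1,T2,T6}
Step 10: signal(T6) -> count=0 queue=[T4] holders={T1,T2,T3}
Step 11: signal(T3) -> count=0 queue=[] holders={T1,T2,T4}
Step 12: wait(T3) -> count=0 queue=[T3] holders={T1,T2,T4}
Final holders: {T1,T2,T4} -> T6 not in holders

Answer: no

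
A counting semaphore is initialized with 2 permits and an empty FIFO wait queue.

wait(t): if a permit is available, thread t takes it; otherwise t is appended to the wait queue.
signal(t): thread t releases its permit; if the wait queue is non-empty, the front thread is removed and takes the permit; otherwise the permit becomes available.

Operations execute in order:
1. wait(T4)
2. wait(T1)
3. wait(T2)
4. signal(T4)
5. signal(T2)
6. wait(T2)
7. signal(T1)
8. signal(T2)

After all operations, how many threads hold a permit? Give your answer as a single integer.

Step 1: wait(T4) -> count=1 queue=[] holders={T4}
Step 2: wait(T1) -> count=0 queue=[] holders={T1,T4}
Step 3: wait(T2) -> count=0 queue=[T2] holders={T1,T4}
Step 4: signal(T4) -> count=0 queue=[] holders={T1,T2}
Step 5: signal(T2) -> count=1 queue=[] holders={T1}
Step 6: wait(T2) -> count=0 queue=[] holders={T1,T2}
Step 7: signal(T1) -> count=1 queue=[] holders={T2}
Step 8: signal(T2) -> count=2 queue=[] holders={none}
Final holders: {none} -> 0 thread(s)

Answer: 0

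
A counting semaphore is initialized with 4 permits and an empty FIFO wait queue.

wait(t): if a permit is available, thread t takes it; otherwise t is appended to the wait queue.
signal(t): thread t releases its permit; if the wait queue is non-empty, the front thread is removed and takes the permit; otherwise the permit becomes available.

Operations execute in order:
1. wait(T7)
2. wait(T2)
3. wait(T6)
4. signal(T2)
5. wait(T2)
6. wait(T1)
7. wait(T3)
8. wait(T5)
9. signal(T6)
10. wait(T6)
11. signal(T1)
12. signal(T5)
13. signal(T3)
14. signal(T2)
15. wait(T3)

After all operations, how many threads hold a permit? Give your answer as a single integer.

Step 1: wait(T7) -> count=3 queue=[] holders={T7}
Step 2: wait(T2) -> count=2 queue=[] holders={T2,T7}
Step 3: wait(T6) -> count=1 queue=[] holders={T2,T6,T7}
Step 4: signal(T2) -> count=2 queue=[] holders={T6,T7}
Step 5: wait(T2) -> count=1 queue=[] holders={T2,T6,T7}
Step 6: wait(T1) -> count=0 queue=[] holders={T1,T2,T6,T7}
Step 7: wait(T3) -> count=0 queue=[T3] holders={T1,T2,T6,T7}
Step 8: wait(T5) -> count=0 queue=[T3,T5] holders={T1,T2,T6,T7}
Step 9: signal(T6) -> count=0 queue=[T5] holders={T1,T2,T3,T7}
Step 10: wait(T6) -> count=0 queue=[T5,T6] holders={T1,T2,T3,T7}
Step 11: signal(T1) -> count=0 queue=[T6] holders={T2,T3,T5,T7}
Step 12: signal(T5) -> count=0 queue=[] holders={T2,T3,T6,T7}
Step 13: signal(T3) -> count=1 queue=[] holders={T2,T6,T7}
Step 14: signal(T2) -> count=2 queue=[] holders={T6,T7}
Step 15: wait(T3) -> count=1 queue=[] holders={T3,T6,T7}
Final holders: {T3,T6,T7} -> 3 thread(s)

Answer: 3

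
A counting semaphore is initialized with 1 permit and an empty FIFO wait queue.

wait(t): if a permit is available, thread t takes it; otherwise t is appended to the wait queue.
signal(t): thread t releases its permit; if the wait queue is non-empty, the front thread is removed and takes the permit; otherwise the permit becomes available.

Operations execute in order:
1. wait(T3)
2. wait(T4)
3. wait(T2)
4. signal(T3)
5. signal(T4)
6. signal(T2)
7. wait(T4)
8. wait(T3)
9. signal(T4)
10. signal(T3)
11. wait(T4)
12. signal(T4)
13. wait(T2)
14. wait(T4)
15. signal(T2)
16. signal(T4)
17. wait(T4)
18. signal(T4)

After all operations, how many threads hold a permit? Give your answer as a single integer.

Answer: 0

Derivation:
Step 1: wait(T3) -> count=0 queue=[] holders={T3}
Step 2: wait(T4) -> count=0 queue=[T4] holders={T3}
Step 3: wait(T2) -> count=0 queue=[T4,T2] holders={T3}
Step 4: signal(T3) -> count=0 queue=[T2] holders={T4}
Step 5: signal(T4) -> count=0 queue=[] holders={T2}
Step 6: signal(T2) -> count=1 queue=[] holders={none}
Step 7: wait(T4) -> count=0 queue=[] holders={T4}
Step 8: wait(T3) -> count=0 queue=[T3] holders={T4}
Step 9: signal(T4) -> count=0 queue=[] holders={T3}
Step 10: signal(T3) -> count=1 queue=[] holders={none}
Step 11: wait(T4) -> count=0 queue=[] holders={T4}
Step 12: signal(T4) -> count=1 queue=[] holders={none}
Step 13: wait(T2) -> count=0 queue=[] holders={T2}
Step 14: wait(T4) -> count=0 queue=[T4] holders={T2}
Step 15: signal(T2) -> count=0 queue=[] holders={T4}
Step 16: signal(T4) -> count=1 queue=[] holders={none}
Step 17: wait(T4) -> count=0 queue=[] holders={T4}
Step 18: signal(T4) -> count=1 queue=[] holders={none}
Final holders: {none} -> 0 thread(s)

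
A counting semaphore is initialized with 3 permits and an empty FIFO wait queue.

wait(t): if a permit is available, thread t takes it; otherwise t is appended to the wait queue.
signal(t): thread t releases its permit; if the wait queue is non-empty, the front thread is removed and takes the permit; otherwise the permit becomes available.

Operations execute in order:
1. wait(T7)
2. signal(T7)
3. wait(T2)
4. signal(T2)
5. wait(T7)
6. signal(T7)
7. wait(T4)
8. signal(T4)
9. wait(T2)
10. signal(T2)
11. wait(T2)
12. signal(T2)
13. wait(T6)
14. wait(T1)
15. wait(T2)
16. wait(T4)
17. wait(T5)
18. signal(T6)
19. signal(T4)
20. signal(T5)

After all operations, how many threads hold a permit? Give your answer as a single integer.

Answer: 2

Derivation:
Step 1: wait(T7) -> count=2 queue=[] holders={T7}
Step 2: signal(T7) -> count=3 queue=[] holders={none}
Step 3: wait(T2) -> count=2 queue=[] holders={T2}
Step 4: signal(T2) -> count=3 queue=[] holders={none}
Step 5: wait(T7) -> count=2 queue=[] holders={T7}
Step 6: signal(T7) -> count=3 queue=[] holders={none}
Step 7: wait(T4) -> count=2 queue=[] holders={T4}
Step 8: signal(T4) -> count=3 queue=[] holders={none}
Step 9: wait(T2) -> count=2 queue=[] holders={T2}
Step 10: signal(T2) -> count=3 queue=[] holders={none}
Step 11: wait(T2) -> count=2 queue=[] holders={T2}
Step 12: signal(T2) -> count=3 queue=[] holders={none}
Step 13: wait(T6) -> count=2 queue=[] holders={T6}
Step 14: wait(T1) -> count=1 queue=[] holders={T1,T6}
Step 15: wait(T2) -> count=0 queue=[] holders={T1,T2,T6}
Step 16: wait(T4) -> count=0 queue=[T4] holders={T1,T2,T6}
Step 17: wait(T5) -> count=0 queue=[T4,T5] holders={T1,T2,T6}
Step 18: signal(T6) -> count=0 queue=[T5] holders={T1,T2,T4}
Step 19: signal(T4) -> count=0 queue=[] holders={T1,T2,T5}
Step 20: signal(T5) -> count=1 queue=[] holders={T1,T2}
Final holders: {T1,T2} -> 2 thread(s)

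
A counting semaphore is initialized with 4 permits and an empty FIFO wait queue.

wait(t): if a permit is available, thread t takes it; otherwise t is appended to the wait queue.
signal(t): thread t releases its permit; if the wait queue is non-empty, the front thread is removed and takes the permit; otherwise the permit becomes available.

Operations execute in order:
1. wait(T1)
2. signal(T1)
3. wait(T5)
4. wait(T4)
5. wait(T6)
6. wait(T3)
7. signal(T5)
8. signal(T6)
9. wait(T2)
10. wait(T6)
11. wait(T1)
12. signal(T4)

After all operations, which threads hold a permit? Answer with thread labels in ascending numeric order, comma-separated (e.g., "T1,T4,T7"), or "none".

Answer: T1,T2,T3,T6

Derivation:
Step 1: wait(T1) -> count=3 queue=[] holders={T1}
Step 2: signal(T1) -> count=4 queue=[] holders={none}
Step 3: wait(T5) -> count=3 queue=[] holders={T5}
Step 4: wait(T4) -> count=2 queue=[] holders={T4,T5}
Step 5: wait(T6) -> count=1 queue=[] holders={T4,T5,T6}
Step 6: wait(T3) -> count=0 queue=[] holders={T3,T4,T5,T6}
Step 7: signal(T5) -> count=1 queue=[] holders={T3,T4,T6}
Step 8: signal(T6) -> count=2 queue=[] holders={T3,T4}
Step 9: wait(T2) -> count=1 queue=[] holders={T2,T3,T4}
Step 10: wait(T6) -> count=0 queue=[] holders={T2,T3,T4,T6}
Step 11: wait(T1) -> count=0 queue=[T1] holders={T2,T3,T4,T6}
Step 12: signal(T4) -> count=0 queue=[] holders={T1,T2,T3,T6}
Final holders: T1,T2,T3,T6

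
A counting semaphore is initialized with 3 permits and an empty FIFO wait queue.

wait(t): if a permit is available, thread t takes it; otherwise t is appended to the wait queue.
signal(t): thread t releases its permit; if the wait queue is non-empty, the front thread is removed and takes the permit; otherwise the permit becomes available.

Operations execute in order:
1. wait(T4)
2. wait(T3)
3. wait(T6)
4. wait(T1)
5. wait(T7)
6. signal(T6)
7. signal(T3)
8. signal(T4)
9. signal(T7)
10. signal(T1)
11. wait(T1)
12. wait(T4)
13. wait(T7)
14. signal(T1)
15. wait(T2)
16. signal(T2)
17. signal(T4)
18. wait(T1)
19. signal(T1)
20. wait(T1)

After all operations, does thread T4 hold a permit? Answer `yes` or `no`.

Step 1: wait(T4) -> count=2 queue=[] holders={T4}
Step 2: wait(T3) -> count=1 queue=[] holders={T3,T4}
Step 3: wait(T6) -> count=0 queue=[] holders={T3,T4,T6}
Step 4: wait(T1) -> count=0 queue=[T1] holders={T3,T4,T6}
Step 5: wait(T7) -> count=0 queue=[T1,T7] holders={T3,T4,T6}
Step 6: signal(T6) -> count=0 queue=[T7] holders={T1,T3,T4}
Step 7: signal(T3) -> count=0 queue=[] holders={T1,T4,T7}
Step 8: signal(T4) -> count=1 queue=[] holders={T1,T7}
Step 9: signal(T7) -> count=2 queue=[] holders={T1}
Step 10: signal(T1) -> count=3 queue=[] holders={none}
Step 11: wait(T1) -> count=2 queue=[] holders={T1}
Step 12: wait(T4) -> count=1 queue=[] holders={T1,T4}
Step 13: wait(T7) -> count=0 queue=[] holders={T1,T4,T7}
Step 14: signal(T1) -> count=1 queue=[] holders={T4,T7}
Step 15: wait(T2) -> count=0 queue=[] holders={T2,T4,T7}
Step 16: signal(T2) -> count=1 queue=[] holders={T4,T7}
Step 17: signal(T4) -> count=2 queue=[] holders={T7}
Step 18: wait(T1) -> count=1 queue=[] holders={T1,T7}
Step 19: signal(T1) -> count=2 queue=[] holders={T7}
Step 20: wait(T1) -> count=1 queue=[] holders={T1,T7}
Final holders: {T1,T7} -> T4 not in holders

Answer: no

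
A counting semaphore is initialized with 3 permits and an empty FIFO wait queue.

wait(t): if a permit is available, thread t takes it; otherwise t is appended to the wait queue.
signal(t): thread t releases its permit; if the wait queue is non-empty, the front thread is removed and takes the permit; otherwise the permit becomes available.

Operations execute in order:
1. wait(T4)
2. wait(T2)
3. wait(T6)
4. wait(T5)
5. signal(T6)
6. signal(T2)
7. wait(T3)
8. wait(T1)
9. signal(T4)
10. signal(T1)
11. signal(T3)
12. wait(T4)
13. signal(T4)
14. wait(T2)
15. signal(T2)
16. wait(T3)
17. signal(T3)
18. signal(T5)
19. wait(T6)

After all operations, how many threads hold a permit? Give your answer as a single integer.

Step 1: wait(T4) -> count=2 queue=[] holders={T4}
Step 2: wait(T2) -> count=1 queue=[] holders={T2,T4}
Step 3: wait(T6) -> count=0 queue=[] holders={T2,T4,T6}
Step 4: wait(T5) -> count=0 queue=[T5] holders={T2,T4,T6}
Step 5: signal(T6) -> count=0 queue=[] holders={T2,T4,T5}
Step 6: signal(T2) -> count=1 queue=[] holders={T4,T5}
Step 7: wait(T3) -> count=0 queue=[] holders={T3,T4,T5}
Step 8: wait(T1) -> count=0 queue=[T1] holders={T3,T4,T5}
Step 9: signal(T4) -> count=0 queue=[] holders={T1,T3,T5}
Step 10: signal(T1) -> count=1 queue=[] holders={T3,T5}
Step 11: signal(T3) -> count=2 queue=[] holders={T5}
Step 12: wait(T4) -> count=1 queue=[] holders={T4,T5}
Step 13: signal(T4) -> count=2 queue=[] holders={T5}
Step 14: wait(T2) -> count=1 queue=[] holders={T2,T5}
Step 15: signal(T2) -> count=2 queue=[] holders={T5}
Step 16: wait(T3) -> count=1 queue=[] holders={T3,T5}
Step 17: signal(T3) -> count=2 queue=[] holders={T5}
Step 18: signal(T5) -> count=3 queue=[] holders={none}
Step 19: wait(T6) -> count=2 queue=[] holders={T6}
Final holders: {T6} -> 1 thread(s)

Answer: 1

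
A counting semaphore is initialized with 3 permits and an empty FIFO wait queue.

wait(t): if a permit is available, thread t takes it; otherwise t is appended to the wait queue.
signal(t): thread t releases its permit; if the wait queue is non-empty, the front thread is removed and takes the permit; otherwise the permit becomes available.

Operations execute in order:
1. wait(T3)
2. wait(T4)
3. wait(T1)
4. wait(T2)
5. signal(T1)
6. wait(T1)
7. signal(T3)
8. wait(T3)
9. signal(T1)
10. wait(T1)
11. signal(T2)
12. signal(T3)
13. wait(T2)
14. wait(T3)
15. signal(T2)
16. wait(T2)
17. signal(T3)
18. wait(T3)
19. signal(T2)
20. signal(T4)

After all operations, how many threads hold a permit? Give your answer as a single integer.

Answer: 2

Derivation:
Step 1: wait(T3) -> count=2 queue=[] holders={T3}
Step 2: wait(T4) -> count=1 queue=[] holders={T3,T4}
Step 3: wait(T1) -> count=0 queue=[] holders={T1,T3,T4}
Step 4: wait(T2) -> count=0 queue=[T2] holders={T1,T3,T4}
Step 5: signal(T1) -> count=0 queue=[] holders={T2,T3,T4}
Step 6: wait(T1) -> count=0 queue=[T1] holders={T2,T3,T4}
Step 7: signal(T3) -> count=0 queue=[] holders={T1,T2,T4}
Step 8: wait(T3) -> count=0 queue=[T3] holders={T1,T2,T4}
Step 9: signal(T1) -> count=0 queue=[] holders={T2,T3,T4}
Step 10: wait(T1) -> count=0 queue=[T1] holders={T2,T3,T4}
Step 11: signal(T2) -> count=0 queue=[] holders={T1,T3,T4}
Step 12: signal(T3) -> count=1 queue=[] holders={T1,T4}
Step 13: wait(T2) -> count=0 queue=[] holders={T1,T2,T4}
Step 14: wait(T3) -> count=0 queue=[T3] holders={T1,T2,T4}
Step 15: signal(T2) -> count=0 queue=[] holders={T1,T3,T4}
Step 16: wait(T2) -> count=0 queue=[T2] holders={T1,T3,T4}
Step 17: signal(T3) -> count=0 queue=[] holders={T1,T2,T4}
Step 18: wait(T3) -> count=0 queue=[T3] holders={T1,T2,T4}
Step 19: signal(T2) -> count=0 queue=[] holders={T1,T3,T4}
Step 20: signal(T4) -> count=1 queue=[] holders={T1,T3}
Final holders: {T1,T3} -> 2 thread(s)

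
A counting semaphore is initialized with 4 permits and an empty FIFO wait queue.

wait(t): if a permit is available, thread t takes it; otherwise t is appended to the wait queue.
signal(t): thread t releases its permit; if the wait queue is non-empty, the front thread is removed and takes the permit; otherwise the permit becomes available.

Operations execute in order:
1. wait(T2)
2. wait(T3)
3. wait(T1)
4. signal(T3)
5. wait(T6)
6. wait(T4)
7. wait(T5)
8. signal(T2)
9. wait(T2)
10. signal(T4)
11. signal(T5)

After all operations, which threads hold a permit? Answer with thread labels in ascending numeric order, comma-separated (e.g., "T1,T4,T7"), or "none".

Answer: T1,T2,T6

Derivation:
Step 1: wait(T2) -> count=3 queue=[] holders={T2}
Step 2: wait(T3) -> count=2 queue=[] holders={T2,T3}
Step 3: wait(T1) -> count=1 queue=[] holders={T1,T2,T3}
Step 4: signal(T3) -> count=2 queue=[] holders={T1,T2}
Step 5: wait(T6) -> count=1 queue=[] holders={T1,T2,T6}
Step 6: wait(T4) -> count=0 queue=[] holders={T1,T2,T4,T6}
Step 7: wait(T5) -> count=0 queue=[T5] holders={T1,T2,T4,T6}
Step 8: signal(T2) -> count=0 queue=[] holders={T1,T4,T5,T6}
Step 9: wait(T2) -> count=0 queue=[T2] holders={T1,T4,T5,T6}
Step 10: signal(T4) -> count=0 queue=[] holders={T1,T2,T5,T6}
Step 11: signal(T5) -> count=1 queue=[] holders={T1,T2,T6}
Final holders: T1,T2,T6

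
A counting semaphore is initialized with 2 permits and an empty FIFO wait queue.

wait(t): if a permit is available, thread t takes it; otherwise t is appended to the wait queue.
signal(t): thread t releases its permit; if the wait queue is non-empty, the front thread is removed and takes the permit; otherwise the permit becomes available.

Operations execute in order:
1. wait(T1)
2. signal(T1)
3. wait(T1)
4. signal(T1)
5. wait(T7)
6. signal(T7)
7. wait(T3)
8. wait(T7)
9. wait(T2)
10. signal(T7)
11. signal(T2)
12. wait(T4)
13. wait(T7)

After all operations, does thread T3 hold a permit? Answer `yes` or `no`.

Step 1: wait(T1) -> count=1 queue=[] holders={T1}
Step 2: signal(T1) -> count=2 queue=[] holders={none}
Step 3: wait(T1) -> count=1 queue=[] holders={T1}
Step 4: signal(T1) -> count=2 queue=[] holders={none}
Step 5: wait(T7) -> count=1 queue=[] holders={T7}
Step 6: signal(T7) -> count=2 queue=[] holders={none}
Step 7: wait(T3) -> count=1 queue=[] holders={T3}
Step 8: wait(T7) -> count=0 queue=[] holders={T3,T7}
Step 9: wait(T2) -> count=0 queue=[T2] holders={T3,T7}
Step 10: signal(T7) -> count=0 queue=[] holders={T2,T3}
Step 11: signal(T2) -> count=1 queue=[] holders={T3}
Step 12: wait(T4) -> count=0 queue=[] holders={T3,T4}
Step 13: wait(T7) -> count=0 queue=[T7] holders={T3,T4}
Final holders: {T3,T4} -> T3 in holders

Answer: yes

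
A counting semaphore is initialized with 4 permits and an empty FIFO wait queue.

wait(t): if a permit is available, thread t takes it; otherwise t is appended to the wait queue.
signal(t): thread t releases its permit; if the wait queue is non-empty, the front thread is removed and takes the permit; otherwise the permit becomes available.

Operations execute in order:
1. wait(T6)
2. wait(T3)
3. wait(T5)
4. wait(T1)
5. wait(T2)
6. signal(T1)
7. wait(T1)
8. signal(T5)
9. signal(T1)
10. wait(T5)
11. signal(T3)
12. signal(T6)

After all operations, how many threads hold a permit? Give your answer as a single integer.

Answer: 2

Derivation:
Step 1: wait(T6) -> count=3 queue=[] holders={T6}
Step 2: wait(T3) -> count=2 queue=[] holders={T3,T6}
Step 3: wait(T5) -> count=1 queue=[] holders={T3,T5,T6}
Step 4: wait(T1) -> count=0 queue=[] holders={T1,T3,T5,T6}
Step 5: wait(T2) -> count=0 queue=[T2] holders={T1,T3,T5,T6}
Step 6: signal(T1) -> count=0 queue=[] holders={T2,T3,T5,T6}
Step 7: wait(T1) -> count=0 queue=[T1] holders={T2,T3,T5,T6}
Step 8: signal(T5) -> count=0 queue=[] holders={T1,T2,T3,T6}
Step 9: signal(T1) -> count=1 queue=[] holders={T2,T3,T6}
Step 10: wait(T5) -> count=0 queue=[] holders={T2,T3,T5,T6}
Step 11: signal(T3) -> count=1 queue=[] holders={T2,T5,T6}
Step 12: signal(T6) -> count=2 queue=[] holders={T2,T5}
Final holders: {T2,T5} -> 2 thread(s)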